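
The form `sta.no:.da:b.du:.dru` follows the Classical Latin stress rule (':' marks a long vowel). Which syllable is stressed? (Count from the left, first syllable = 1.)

Classical Latin: stress the penult if heavy (long vowel or closed), else the antepenult.
Weights: 3 da:b H, 4 du: H, 5 dru L.
The penult (syllable 4, du:) is heavy, so it takes stress.
Stress on syllable 4: sta.no:.da:b.ˈdu:.dru.

4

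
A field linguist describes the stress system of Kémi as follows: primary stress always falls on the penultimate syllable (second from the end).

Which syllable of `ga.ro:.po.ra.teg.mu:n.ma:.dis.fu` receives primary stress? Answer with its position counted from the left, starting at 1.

8

The word has 9 syllables; the penultimate syllable (second from the end) is syllable 8 (dis).
Primary stress: syllable 8 → ga.ro:.po.ra.teg.mu:n.ma:.ˈdis.fu.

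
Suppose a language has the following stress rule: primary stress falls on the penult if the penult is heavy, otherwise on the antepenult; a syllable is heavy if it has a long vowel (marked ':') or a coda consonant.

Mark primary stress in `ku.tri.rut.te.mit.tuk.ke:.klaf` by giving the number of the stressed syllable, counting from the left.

7

Weights: 6 tuk H, 7 ke: H, 8 klaf H.
The penult (syllable 7, ke:) is heavy, so it takes stress.
Primary stress: syllable 7 → ku.tri.rut.te.mit.tuk.ˈke:.klaf.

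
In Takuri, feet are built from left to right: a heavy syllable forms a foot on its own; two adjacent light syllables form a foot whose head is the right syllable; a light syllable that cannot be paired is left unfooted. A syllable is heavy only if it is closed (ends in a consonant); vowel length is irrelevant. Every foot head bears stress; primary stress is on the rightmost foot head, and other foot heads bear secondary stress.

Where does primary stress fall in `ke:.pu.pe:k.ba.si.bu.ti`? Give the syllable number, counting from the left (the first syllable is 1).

7

Weights: 1 ke: L, 2 pu L, 3 pe:k H, 4 ba L, 5 si L, 6 bu L, 7 ti L.
Parse left to right (heavy = foot alone; LL = one foot; stranded L unfooted): (ke:.ˈpu) (ˈpe:k) (ba.ˈsi) (bu.ˈti).
Foot heads: 2, 3, 5, 7.
Primary stress on the rightmost head = syllable 7.
Primary stress: syllable 7 → ke:.pu.pe:k.ba.si.bu.ˈti.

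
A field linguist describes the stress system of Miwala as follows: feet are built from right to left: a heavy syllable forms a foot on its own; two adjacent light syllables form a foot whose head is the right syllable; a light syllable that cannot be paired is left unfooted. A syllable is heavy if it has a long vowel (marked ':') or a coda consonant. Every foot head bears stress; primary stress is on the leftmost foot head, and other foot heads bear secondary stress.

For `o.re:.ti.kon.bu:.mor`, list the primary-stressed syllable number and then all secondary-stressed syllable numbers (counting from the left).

primary 2, secondary 4, 5, 6

Weights: 1 o L, 2 re: H, 3 ti L, 4 kon H, 5 bu: H, 6 mor H.
Parse right to left (heavy = foot alone; LL = one foot; stranded L unfooted): o (ˈre:) ti (ˈkon) (ˈbu:) (ˈmor).
Foot heads: 2, 4, 5, 6.
Primary stress on the leftmost head = syllable 2.
Secondary stress on 4, 5, 6: o.ˈre:.ti.ˌkon.ˌbu:.ˌmor.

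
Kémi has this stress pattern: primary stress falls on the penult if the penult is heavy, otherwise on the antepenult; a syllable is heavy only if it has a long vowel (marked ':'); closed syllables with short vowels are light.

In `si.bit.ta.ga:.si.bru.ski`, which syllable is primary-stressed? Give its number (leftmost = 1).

Weights: 5 si L, 6 bru L, 7 ski L.
The penult (syllable 6, bru) is light, so stress falls on the antepenult (syllable 5, si).
Primary stress: syllable 5 → si.bit.ta.ga:.ˈsi.bru.ski.

5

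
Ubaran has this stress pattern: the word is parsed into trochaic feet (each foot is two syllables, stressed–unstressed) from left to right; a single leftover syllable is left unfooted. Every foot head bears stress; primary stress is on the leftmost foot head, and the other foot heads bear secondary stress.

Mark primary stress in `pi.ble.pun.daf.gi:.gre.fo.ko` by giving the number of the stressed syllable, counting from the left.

1

Parse left to right into trochaic (ˈσσ) feet: (ˈpi.ble) (ˈpun.daf) (ˈgi:.gre) (ˈfo.ko).
Foot heads (stressed positions): 1, 3, 5, 7.
End Rule Leftmost: primary stress on the leftmost head = syllable 1.
Primary stress: syllable 1 → ˈpi.ble.pun.daf.gi:.gre.fo.ko.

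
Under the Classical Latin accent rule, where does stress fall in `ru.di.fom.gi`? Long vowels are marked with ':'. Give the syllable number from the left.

3

Classical Latin: stress the penult if heavy (long vowel or closed), else the antepenult.
Weights: 2 di L, 3 fom H, 4 gi L.
The penult (syllable 3, fom) is heavy, so it takes stress.
Stress on syllable 3: ru.di.ˈfom.gi.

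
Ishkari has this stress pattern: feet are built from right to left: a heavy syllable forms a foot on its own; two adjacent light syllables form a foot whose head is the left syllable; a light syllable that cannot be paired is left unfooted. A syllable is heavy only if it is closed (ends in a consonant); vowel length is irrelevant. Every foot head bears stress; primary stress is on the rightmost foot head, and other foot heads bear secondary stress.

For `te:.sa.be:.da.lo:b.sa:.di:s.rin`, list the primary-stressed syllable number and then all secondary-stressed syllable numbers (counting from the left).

primary 8, secondary 1, 3, 5, 7

Weights: 1 te: L, 2 sa L, 3 be: L, 4 da L, 5 lo:b H, 6 sa: L, 7 di:s H, 8 rin H.
Parse right to left (heavy = foot alone; LL = one foot; stranded L unfooted): (ˈte:.sa) (ˈbe:.da) (ˈlo:b) sa: (ˈdi:s) (ˈrin).
Foot heads: 1, 3, 5, 7, 8.
Primary stress on the rightmost head = syllable 8.
Secondary stress on 1, 3, 5, 7: ˌte:.sa.ˌbe:.da.ˌlo:b.sa:.ˌdi:s.ˈrin.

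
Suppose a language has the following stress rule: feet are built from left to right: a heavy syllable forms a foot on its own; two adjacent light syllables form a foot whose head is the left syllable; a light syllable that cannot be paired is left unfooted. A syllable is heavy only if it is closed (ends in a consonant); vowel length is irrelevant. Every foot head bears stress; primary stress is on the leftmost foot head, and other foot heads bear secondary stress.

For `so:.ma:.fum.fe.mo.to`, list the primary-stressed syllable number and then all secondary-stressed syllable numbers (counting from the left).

primary 1, secondary 3, 4

Weights: 1 so: L, 2 ma: L, 3 fum H, 4 fe L, 5 mo L, 6 to L.
Parse left to right (heavy = foot alone; LL = one foot; stranded L unfooted): (ˈso:.ma:) (ˈfum) (ˈfe.mo) to.
Foot heads: 1, 3, 4.
Primary stress on the leftmost head = syllable 1.
Secondary stress on 3, 4: ˈso:.ma:.ˌfum.ˌfe.mo.to.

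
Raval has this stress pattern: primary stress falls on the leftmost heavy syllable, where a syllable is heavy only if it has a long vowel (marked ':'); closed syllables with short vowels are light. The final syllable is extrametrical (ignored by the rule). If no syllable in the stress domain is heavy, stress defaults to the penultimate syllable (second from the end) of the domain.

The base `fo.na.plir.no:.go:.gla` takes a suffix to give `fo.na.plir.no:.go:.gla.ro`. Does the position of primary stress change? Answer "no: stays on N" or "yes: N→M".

no: stays on 4

Base `fo.na.plir.no:.go:.gla` (6 syllables):
  The final syllable (6, gla) is extrametrical; the stress domain is syllables 1–5.
  Weights: 1 fo L, 2 na L, 3 plir L, 4 no: H, 5 go: H.
  Heavy syllables in the domain: 4, 5. The leftmost is syllable 4 (no:).
  → primary stress on syllable 4.
Suffixed `fo.na.plir.no:.go:.gla.ro` (7 syllables):
  The final syllable (7, ro) is extrametrical; the stress domain is syllables 1–6.
  Weights: 1 fo L, 2 na L, 3 plir L, 4 no: H, 5 go: H, 6 gla L.
  Heavy syllables in the domain: 4, 5. The leftmost is syllable 4 (no:).
  → primary stress on syllable 4.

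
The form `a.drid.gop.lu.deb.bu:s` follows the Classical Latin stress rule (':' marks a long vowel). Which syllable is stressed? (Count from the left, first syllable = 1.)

Classical Latin: stress the penult if heavy (long vowel or closed), else the antepenult.
Weights: 4 lu L, 5 deb H, 6 bu:s H.
The penult (syllable 5, deb) is heavy, so it takes stress.
Stress on syllable 5: a.drid.gop.lu.ˈdeb.bu:s.

5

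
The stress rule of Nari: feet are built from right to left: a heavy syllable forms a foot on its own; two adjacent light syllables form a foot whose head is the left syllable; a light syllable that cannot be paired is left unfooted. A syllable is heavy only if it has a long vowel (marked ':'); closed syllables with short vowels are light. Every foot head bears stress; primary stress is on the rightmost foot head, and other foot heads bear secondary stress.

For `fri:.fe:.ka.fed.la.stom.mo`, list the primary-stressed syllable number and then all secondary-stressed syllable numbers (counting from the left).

primary 6, secondary 1, 2, 4

Weights: 1 fri: H, 2 fe: H, 3 ka L, 4 fed L, 5 la L, 6 stom L, 7 mo L.
Parse right to left (heavy = foot alone; LL = one foot; stranded L unfooted): (ˈfri:) (ˈfe:) ka (ˈfed.la) (ˈstom.mo).
Foot heads: 1, 2, 4, 6.
Primary stress on the rightmost head = syllable 6.
Secondary stress on 1, 2, 4: ˌfri:.ˌfe:.ka.ˌfed.la.ˈstom.mo.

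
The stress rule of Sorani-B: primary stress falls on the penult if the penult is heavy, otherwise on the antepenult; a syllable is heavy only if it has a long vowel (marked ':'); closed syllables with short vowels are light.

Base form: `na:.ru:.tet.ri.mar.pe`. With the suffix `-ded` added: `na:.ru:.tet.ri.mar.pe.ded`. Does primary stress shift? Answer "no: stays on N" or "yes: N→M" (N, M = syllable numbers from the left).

Base `na:.ru:.tet.ri.mar.pe` (6 syllables):
  Weights: 4 ri L, 5 mar L, 6 pe L.
  The penult (syllable 5, mar) is light, so stress falls on the antepenult (syllable 4, ri).
  → primary stress on syllable 4.
Suffixed `na:.ru:.tet.ri.mar.pe.ded` (7 syllables):
  Weights: 5 mar L, 6 pe L, 7 ded L.
  The penult (syllable 6, pe) is light, so stress falls on the antepenult (syllable 5, mar).
  → primary stress on syllable 5.

yes: 4→5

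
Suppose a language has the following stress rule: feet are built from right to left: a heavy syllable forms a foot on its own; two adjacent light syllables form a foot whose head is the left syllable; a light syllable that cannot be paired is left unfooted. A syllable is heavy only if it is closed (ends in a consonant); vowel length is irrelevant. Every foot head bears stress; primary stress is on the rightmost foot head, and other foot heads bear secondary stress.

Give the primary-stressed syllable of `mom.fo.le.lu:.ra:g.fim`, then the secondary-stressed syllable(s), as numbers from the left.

Weights: 1 mom H, 2 fo L, 3 le L, 4 lu: L, 5 ra:g H, 6 fim H.
Parse right to left (heavy = foot alone; LL = one foot; stranded L unfooted): (ˈmom) fo (ˈle.lu:) (ˈra:g) (ˈfim).
Foot heads: 1, 3, 5, 6.
Primary stress on the rightmost head = syllable 6.
Secondary stress on 1, 3, 5: ˌmom.fo.ˌle.lu:.ˌra:g.ˈfim.

primary 6, secondary 1, 3, 5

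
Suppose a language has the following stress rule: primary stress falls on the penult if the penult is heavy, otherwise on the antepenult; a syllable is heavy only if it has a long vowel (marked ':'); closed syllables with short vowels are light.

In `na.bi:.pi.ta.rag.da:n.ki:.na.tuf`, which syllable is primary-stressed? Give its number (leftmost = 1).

Weights: 7 ki: H, 8 na L, 9 tuf L.
The penult (syllable 8, na) is light, so stress falls on the antepenult (syllable 7, ki:).
Primary stress: syllable 7 → na.bi:.pi.ta.rag.da:n.ˈki:.na.tuf.

7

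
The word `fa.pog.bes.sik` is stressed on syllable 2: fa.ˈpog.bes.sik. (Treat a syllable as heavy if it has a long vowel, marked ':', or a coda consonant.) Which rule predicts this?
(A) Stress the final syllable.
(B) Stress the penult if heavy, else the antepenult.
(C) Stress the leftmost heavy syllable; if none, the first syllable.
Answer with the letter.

Rule A → syllable 4 (observed: 2).
Rule B → syllable 3 (observed: 2).
Rule C → syllable 2 ✓.

C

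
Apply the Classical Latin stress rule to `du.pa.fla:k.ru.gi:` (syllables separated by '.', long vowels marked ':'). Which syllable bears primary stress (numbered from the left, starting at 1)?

Classical Latin: stress the penult if heavy (long vowel or closed), else the antepenult.
Weights: 3 fla:k H, 4 ru L, 5 gi: H.
The penult (syllable 4, ru) is light, so stress falls on the antepenult (syllable 3, fla:k).
Stress on syllable 3: du.pa.ˈfla:k.ru.gi:.

3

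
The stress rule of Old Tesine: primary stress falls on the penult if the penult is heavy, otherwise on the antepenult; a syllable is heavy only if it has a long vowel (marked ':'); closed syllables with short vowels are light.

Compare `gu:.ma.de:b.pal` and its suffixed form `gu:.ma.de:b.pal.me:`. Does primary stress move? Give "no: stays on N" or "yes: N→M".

no: stays on 3

Base `gu:.ma.de:b.pal` (4 syllables):
  Weights: 2 ma L, 3 de:b H, 4 pal L.
  The penult (syllable 3, de:b) is heavy, so it takes stress.
  → primary stress on syllable 3.
Suffixed `gu:.ma.de:b.pal.me:` (5 syllables):
  Weights: 3 de:b H, 4 pal L, 5 me: H.
  The penult (syllable 4, pal) is light, so stress falls on the antepenult (syllable 3, de:b).
  → primary stress on syllable 3.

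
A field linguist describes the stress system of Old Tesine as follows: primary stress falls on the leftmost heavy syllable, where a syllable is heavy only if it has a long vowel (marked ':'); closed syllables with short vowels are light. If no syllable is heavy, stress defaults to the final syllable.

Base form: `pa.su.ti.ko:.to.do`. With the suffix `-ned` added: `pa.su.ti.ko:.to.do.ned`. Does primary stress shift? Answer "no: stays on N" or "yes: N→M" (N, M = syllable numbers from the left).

no: stays on 4

Base `pa.su.ti.ko:.to.do` (6 syllables):
  Weights: 1 pa L, 2 su L, 3 ti L, 4 ko: H, 5 to L, 6 do L.
  Heavy syllables in the domain: 4. The leftmost is syllable 4 (ko:).
  → primary stress on syllable 4.
Suffixed `pa.su.ti.ko:.to.do.ned` (7 syllables):
  Weights: 1 pa L, 2 su L, 3 ti L, 4 ko: H, 5 to L, 6 do L, 7 ned L.
  Heavy syllables in the domain: 4. The leftmost is syllable 4 (ko:).
  → primary stress on syllable 4.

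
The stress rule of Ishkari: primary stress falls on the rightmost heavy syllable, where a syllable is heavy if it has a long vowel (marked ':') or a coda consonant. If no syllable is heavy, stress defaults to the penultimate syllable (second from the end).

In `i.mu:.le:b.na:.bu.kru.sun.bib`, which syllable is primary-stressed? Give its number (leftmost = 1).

Weights: 1 i L, 2 mu: H, 3 le:b H, 4 na: H, 5 bu L, 6 kru L, 7 sun H, 8 bib H.
Heavy syllables in the domain: 2, 3, 4, 7, 8. The rightmost is syllable 8 (bib).
Primary stress: syllable 8 → i.mu:.le:b.na:.bu.kru.sun.ˈbib.

8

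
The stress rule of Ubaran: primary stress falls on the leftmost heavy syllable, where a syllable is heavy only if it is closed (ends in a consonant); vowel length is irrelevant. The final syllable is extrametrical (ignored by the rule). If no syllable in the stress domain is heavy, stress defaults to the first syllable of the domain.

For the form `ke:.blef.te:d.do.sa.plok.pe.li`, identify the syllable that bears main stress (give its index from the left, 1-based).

The final syllable (8, li) is extrametrical; the stress domain is syllables 1–7.
Weights: 1 ke: L, 2 blef H, 3 te:d H, 4 do L, 5 sa L, 6 plok H, 7 pe L.
Heavy syllables in the domain: 2, 3, 6. The leftmost is syllable 2 (blef).
Primary stress: syllable 2 → ke:.ˈblef.te:d.do.sa.plok.pe.li.

2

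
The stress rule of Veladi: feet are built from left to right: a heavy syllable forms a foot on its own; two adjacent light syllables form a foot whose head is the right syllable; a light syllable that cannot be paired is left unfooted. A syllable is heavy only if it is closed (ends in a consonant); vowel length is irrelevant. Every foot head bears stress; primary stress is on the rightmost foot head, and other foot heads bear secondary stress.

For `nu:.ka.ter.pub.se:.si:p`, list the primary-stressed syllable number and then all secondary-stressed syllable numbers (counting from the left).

Weights: 1 nu: L, 2 ka L, 3 ter H, 4 pub H, 5 se: L, 6 si:p H.
Parse left to right (heavy = foot alone; LL = one foot; stranded L unfooted): (nu:.ˈka) (ˈter) (ˈpub) se: (ˈsi:p).
Foot heads: 2, 3, 4, 6.
Primary stress on the rightmost head = syllable 6.
Secondary stress on 2, 3, 4: nu:.ˌka.ˌter.ˌpub.se:.ˈsi:p.

primary 6, secondary 2, 3, 4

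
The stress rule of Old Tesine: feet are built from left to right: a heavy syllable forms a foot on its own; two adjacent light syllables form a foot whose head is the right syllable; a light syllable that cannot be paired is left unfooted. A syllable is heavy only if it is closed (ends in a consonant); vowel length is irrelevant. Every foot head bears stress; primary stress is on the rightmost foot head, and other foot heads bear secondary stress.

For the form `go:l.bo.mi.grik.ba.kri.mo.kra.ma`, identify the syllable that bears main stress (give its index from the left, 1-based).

8

Weights: 1 go:l H, 2 bo L, 3 mi L, 4 grik H, 5 ba L, 6 kri L, 7 mo L, 8 kra L, 9 ma L.
Parse left to right (heavy = foot alone; LL = one foot; stranded L unfooted): (ˈgo:l) (bo.ˈmi) (ˈgrik) (ba.ˈkri) (mo.ˈkra) ma.
Foot heads: 1, 3, 4, 6, 8.
Primary stress on the rightmost head = syllable 8.
Primary stress: syllable 8 → go:l.bo.mi.grik.ba.kri.mo.ˈkra.ma.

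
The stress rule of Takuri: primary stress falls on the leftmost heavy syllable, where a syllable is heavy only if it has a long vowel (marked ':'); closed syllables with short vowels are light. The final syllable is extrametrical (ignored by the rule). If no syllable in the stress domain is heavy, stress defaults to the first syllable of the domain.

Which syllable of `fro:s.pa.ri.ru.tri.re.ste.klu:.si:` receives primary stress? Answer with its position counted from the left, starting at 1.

1

The final syllable (9, si:) is extrametrical; the stress domain is syllables 1–8.
Weights: 1 fro:s H, 2 pa L, 3 ri L, 4 ru L, 5 tri L, 6 re L, 7 ste L, 8 klu: H.
Heavy syllables in the domain: 1, 8. The leftmost is syllable 1 (fro:s).
Primary stress: syllable 1 → ˈfro:s.pa.ri.ru.tri.re.ste.klu:.si:.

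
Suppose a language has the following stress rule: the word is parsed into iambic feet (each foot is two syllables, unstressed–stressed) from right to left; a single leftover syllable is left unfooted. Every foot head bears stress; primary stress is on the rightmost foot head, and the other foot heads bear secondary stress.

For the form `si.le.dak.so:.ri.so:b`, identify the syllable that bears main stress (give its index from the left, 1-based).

Parse right to left into iambic (σˈσ) feet: (si.ˈle) (dak.ˈso:) (ri.ˈso:b).
Foot heads (stressed positions): 2, 4, 6.
End Rule Rightmost: primary stress on the rightmost head = syllable 6.
Primary stress: syllable 6 → si.le.dak.so:.ri.ˈso:b.

6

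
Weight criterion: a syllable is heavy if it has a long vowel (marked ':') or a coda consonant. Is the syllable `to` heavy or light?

light

`to`: short vowel, open (no coda). Short vowel, open → light.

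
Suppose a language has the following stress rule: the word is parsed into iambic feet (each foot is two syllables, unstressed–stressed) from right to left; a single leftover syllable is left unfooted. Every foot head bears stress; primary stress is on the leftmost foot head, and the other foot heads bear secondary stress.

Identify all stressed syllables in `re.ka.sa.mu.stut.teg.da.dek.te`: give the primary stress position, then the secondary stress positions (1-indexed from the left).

Parse right to left into iambic (σˈσ) feet: re (ka.ˈsa) (mu.ˈstut) (teg.ˈda) (dek.ˈte). Syllable 1 is left unfooted.
Foot heads (stressed positions): 3, 5, 7, 9.
End Rule Leftmost: primary stress on the leftmost head = syllable 3.
Secondary stress on 5, 7, 9: re.ka.ˈsa.mu.ˌstut.teg.ˌda.dek.ˌte.

primary 3, secondary 5, 7, 9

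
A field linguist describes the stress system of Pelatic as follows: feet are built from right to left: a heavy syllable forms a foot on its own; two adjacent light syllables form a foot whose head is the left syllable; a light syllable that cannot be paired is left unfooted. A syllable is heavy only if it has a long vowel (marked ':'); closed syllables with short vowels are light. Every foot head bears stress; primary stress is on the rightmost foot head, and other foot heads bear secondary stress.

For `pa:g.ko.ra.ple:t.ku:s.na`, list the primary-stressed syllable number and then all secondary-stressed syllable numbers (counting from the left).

primary 5, secondary 1, 2, 4

Weights: 1 pa:g H, 2 ko L, 3 ra L, 4 ple:t H, 5 ku:s H, 6 na L.
Parse right to left (heavy = foot alone; LL = one foot; stranded L unfooted): (ˈpa:g) (ˈko.ra) (ˈple:t) (ˈku:s) na.
Foot heads: 1, 2, 4, 5.
Primary stress on the rightmost head = syllable 5.
Secondary stress on 1, 2, 4: ˌpa:g.ˌko.ra.ˌple:t.ˈku:s.na.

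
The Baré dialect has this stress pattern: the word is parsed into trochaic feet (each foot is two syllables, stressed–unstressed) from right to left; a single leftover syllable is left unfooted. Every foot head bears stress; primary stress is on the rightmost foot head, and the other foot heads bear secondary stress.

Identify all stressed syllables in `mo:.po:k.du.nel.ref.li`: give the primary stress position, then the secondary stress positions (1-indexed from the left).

primary 5, secondary 1, 3

Parse right to left into trochaic (ˈσσ) feet: (ˈmo:.po:k) (ˈdu.nel) (ˈref.li).
Foot heads (stressed positions): 1, 3, 5.
End Rule Rightmost: primary stress on the rightmost head = syllable 5.
Secondary stress on 1, 3: ˌmo:.po:k.ˌdu.nel.ˈref.li.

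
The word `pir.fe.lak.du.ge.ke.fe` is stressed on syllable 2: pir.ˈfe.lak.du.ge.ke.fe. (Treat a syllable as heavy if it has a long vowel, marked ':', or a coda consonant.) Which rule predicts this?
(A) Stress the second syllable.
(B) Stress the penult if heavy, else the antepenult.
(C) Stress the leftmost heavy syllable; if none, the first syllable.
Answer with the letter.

Rule A → syllable 2 ✓.
Rule B → syllable 5 (observed: 2).
Rule C → syllable 1 (observed: 2).

A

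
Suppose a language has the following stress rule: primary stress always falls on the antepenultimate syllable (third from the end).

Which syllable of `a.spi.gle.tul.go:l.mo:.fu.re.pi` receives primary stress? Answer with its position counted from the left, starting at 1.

7

The word has 9 syllables; the antepenultimate syllable (third from the end) is syllable 7 (fu).
Primary stress: syllable 7 → a.spi.gle.tul.go:l.mo:.ˈfu.re.pi.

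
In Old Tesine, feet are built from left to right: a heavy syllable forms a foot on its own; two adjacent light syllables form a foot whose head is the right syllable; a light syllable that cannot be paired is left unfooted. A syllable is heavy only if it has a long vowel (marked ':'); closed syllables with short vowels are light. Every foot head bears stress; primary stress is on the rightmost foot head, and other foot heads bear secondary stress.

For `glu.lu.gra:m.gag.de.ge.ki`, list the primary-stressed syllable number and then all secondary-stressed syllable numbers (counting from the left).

Weights: 1 glu L, 2 lu L, 3 gra:m H, 4 gag L, 5 de L, 6 ge L, 7 ki L.
Parse left to right (heavy = foot alone; LL = one foot; stranded L unfooted): (glu.ˈlu) (ˈgra:m) (gag.ˈde) (ge.ˈki).
Foot heads: 2, 3, 5, 7.
Primary stress on the rightmost head = syllable 7.
Secondary stress on 2, 3, 5: glu.ˌlu.ˌgra:m.gag.ˌde.ge.ˈki.

primary 7, secondary 2, 3, 5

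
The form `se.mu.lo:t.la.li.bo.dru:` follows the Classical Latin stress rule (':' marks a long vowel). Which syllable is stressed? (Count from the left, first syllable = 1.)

Classical Latin: stress the penult if heavy (long vowel or closed), else the antepenult.
Weights: 5 li L, 6 bo L, 7 dru: H.
The penult (syllable 6, bo) is light, so stress falls on the antepenult (syllable 5, li).
Stress on syllable 5: se.mu.lo:t.la.ˈli.bo.dru:.

5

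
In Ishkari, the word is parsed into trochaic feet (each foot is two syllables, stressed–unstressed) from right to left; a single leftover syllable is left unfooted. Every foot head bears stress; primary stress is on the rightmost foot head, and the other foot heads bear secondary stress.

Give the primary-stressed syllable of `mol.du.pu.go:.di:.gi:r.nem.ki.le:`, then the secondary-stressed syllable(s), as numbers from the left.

Parse right to left into trochaic (ˈσσ) feet: mol (ˈdu.pu) (ˈgo:.di:) (ˈgi:r.nem) (ˈki.le:). Syllable 1 is left unfooted.
Foot heads (stressed positions): 2, 4, 6, 8.
End Rule Rightmost: primary stress on the rightmost head = syllable 8.
Secondary stress on 2, 4, 6: mol.ˌdu.pu.ˌgo:.di:.ˌgi:r.nem.ˈki.le:.

primary 8, secondary 2, 4, 6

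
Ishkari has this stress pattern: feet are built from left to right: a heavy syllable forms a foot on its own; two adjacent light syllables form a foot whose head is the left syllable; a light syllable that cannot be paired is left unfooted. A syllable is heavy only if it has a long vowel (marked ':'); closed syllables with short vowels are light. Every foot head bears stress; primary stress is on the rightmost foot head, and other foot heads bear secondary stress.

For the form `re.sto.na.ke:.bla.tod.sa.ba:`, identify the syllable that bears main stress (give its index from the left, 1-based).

Weights: 1 re L, 2 sto L, 3 na L, 4 ke: H, 5 bla L, 6 tod L, 7 sa L, 8 ba: H.
Parse left to right (heavy = foot alone; LL = one foot; stranded L unfooted): (ˈre.sto) na (ˈke:) (ˈbla.tod) sa (ˈba:).
Foot heads: 1, 4, 5, 8.
Primary stress on the rightmost head = syllable 8.
Primary stress: syllable 8 → re.sto.na.ke:.bla.tod.sa.ˈba:.

8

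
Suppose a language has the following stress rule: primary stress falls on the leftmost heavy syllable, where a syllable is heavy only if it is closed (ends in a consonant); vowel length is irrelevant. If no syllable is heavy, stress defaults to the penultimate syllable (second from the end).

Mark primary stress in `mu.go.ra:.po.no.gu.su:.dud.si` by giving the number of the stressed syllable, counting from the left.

8

Weights: 1 mu L, 2 go L, 3 ra: L, 4 po L, 5 no L, 6 gu L, 7 su: L, 8 dud H, 9 si L.
Heavy syllables in the domain: 8. The leftmost is syllable 8 (dud).
Primary stress: syllable 8 → mu.go.ra:.po.no.gu.su:.ˈdud.si.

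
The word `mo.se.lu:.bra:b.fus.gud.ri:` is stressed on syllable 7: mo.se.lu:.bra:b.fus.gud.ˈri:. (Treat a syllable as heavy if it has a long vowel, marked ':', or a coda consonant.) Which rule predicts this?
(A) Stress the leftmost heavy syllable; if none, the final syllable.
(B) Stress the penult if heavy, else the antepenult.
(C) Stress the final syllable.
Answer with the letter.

C

Rule A → syllable 3 (observed: 7).
Rule B → syllable 6 (observed: 7).
Rule C → syllable 7 ✓.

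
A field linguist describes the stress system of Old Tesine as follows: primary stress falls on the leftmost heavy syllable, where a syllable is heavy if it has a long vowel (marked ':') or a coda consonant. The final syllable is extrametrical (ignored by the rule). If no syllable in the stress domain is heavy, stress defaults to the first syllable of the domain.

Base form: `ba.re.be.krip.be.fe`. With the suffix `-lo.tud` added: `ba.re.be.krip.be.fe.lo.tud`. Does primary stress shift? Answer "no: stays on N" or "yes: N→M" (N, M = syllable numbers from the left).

Base `ba.re.be.krip.be.fe` (6 syllables):
  The final syllable (6, fe) is extrametrical; the stress domain is syllables 1–5.
  Weights: 1 ba L, 2 re L, 3 be L, 4 krip H, 5 be L.
  Heavy syllables in the domain: 4. The leftmost is syllable 4 (krip).
  → primary stress on syllable 4.
Suffixed `ba.re.be.krip.be.fe.lo.tud` (8 syllables):
  The final syllable (8, tud) is extrametrical; the stress domain is syllables 1–7.
  Weights: 1 ba L, 2 re L, 3 be L, 4 krip H, 5 be L, 6 fe L, 7 lo L.
  Heavy syllables in the domain: 4. The leftmost is syllable 4 (krip).
  → primary stress on syllable 4.

no: stays on 4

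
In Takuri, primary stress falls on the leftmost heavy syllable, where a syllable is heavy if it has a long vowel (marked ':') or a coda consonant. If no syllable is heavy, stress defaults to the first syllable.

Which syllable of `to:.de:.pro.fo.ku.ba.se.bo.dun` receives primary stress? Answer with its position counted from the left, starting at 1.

1

Weights: 1 to: H, 2 de: H, 3 pro L, 4 fo L, 5 ku L, 6 ba L, 7 se L, 8 bo L, 9 dun H.
Heavy syllables in the domain: 1, 2, 9. The leftmost is syllable 1 (to:).
Primary stress: syllable 1 → ˈto:.de:.pro.fo.ku.ba.se.bo.dun.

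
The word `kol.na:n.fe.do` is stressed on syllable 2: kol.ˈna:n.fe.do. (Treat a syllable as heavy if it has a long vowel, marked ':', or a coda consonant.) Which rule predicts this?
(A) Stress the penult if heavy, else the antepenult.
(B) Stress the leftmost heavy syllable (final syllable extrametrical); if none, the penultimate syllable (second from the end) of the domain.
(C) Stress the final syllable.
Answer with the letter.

A

Rule A → syllable 2 ✓.
Rule B → syllable 1 (observed: 2).
Rule C → syllable 4 (observed: 2).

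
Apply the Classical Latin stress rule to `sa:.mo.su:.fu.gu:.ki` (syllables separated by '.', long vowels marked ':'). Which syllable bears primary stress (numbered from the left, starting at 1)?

5

Classical Latin: stress the penult if heavy (long vowel or closed), else the antepenult.
Weights: 4 fu L, 5 gu: H, 6 ki L.
The penult (syllable 5, gu:) is heavy, so it takes stress.
Stress on syllable 5: sa:.mo.su:.fu.ˈgu:.ki.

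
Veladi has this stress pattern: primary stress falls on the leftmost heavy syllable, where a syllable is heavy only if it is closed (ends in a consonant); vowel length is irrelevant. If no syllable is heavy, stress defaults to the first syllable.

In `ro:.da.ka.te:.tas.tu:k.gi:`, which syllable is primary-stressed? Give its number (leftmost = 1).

Weights: 1 ro: L, 2 da L, 3 ka L, 4 te: L, 5 tas H, 6 tu:k H, 7 gi: L.
Heavy syllables in the domain: 5, 6. The leftmost is syllable 5 (tas).
Primary stress: syllable 5 → ro:.da.ka.te:.ˈtas.tu:k.gi:.

5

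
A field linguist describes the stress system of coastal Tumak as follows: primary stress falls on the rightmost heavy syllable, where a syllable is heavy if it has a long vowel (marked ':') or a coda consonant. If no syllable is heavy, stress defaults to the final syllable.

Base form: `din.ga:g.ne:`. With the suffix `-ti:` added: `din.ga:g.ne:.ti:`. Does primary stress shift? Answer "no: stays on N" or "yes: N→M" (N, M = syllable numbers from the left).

yes: 3→4

Base `din.ga:g.ne:` (3 syllables):
  Weights: 1 din H, 2 ga:g H, 3 ne: H.
  Heavy syllables in the domain: 1, 2, 3. The rightmost is syllable 3 (ne:).
  → primary stress on syllable 3.
Suffixed `din.ga:g.ne:.ti:` (4 syllables):
  Weights: 1 din H, 2 ga:g H, 3 ne: H, 4 ti: H.
  Heavy syllables in the domain: 1, 2, 3, 4. The rightmost is syllable 4 (ti:).
  → primary stress on syllable 4.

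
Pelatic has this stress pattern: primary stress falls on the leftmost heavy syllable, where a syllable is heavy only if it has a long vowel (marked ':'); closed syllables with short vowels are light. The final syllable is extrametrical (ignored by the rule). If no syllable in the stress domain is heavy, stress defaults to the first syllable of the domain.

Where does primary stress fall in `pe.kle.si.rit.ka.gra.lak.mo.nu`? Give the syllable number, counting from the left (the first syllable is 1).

1

The final syllable (9, nu) is extrametrical; the stress domain is syllables 1–8.
Weights: 1 pe L, 2 kle L, 3 si L, 4 rit L, 5 ka L, 6 gra L, 7 lak L, 8 mo L.
No heavy syllable in the domain; default to the first syllable of the domain = syllable 1.
Primary stress: syllable 1 → ˈpe.kle.si.rit.ka.gra.lak.mo.nu.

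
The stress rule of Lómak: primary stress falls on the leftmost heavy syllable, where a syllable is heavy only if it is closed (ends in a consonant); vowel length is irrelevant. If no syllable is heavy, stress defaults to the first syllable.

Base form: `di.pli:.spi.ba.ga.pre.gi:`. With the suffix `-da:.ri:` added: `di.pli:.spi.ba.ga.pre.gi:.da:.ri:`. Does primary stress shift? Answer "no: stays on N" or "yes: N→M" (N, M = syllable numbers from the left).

Base `di.pli:.spi.ba.ga.pre.gi:` (7 syllables):
  Weights: 1 di L, 2 pli: L, 3 spi L, 4 ba L, 5 ga L, 6 pre L, 7 gi: L.
  No heavy syllable in the domain; default to the first syllable = syllable 1.
  → primary stress on syllable 1.
Suffixed `di.pli:.spi.ba.ga.pre.gi:.da:.ri:` (9 syllables):
  Weights: 1 di L, 2 pli: L, 3 spi L, 4 ba L, 5 ga L, 6 pre L, 7 gi: L, 8 da: L, 9 ri: L.
  No heavy syllable in the domain; default to the first syllable = syllable 1.
  → primary stress on syllable 1.

no: stays on 1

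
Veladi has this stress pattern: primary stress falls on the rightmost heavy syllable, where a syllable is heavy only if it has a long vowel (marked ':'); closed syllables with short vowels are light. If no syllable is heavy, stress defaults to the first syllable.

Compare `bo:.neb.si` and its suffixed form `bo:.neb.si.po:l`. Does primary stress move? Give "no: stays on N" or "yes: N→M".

yes: 1→4

Base `bo:.neb.si` (3 syllables):
  Weights: 1 bo: H, 2 neb L, 3 si L.
  Heavy syllables in the domain: 1. The rightmost is syllable 1 (bo:).
  → primary stress on syllable 1.
Suffixed `bo:.neb.si.po:l` (4 syllables):
  Weights: 1 bo: H, 2 neb L, 3 si L, 4 po:l H.
  Heavy syllables in the domain: 1, 4. The rightmost is syllable 4 (po:l).
  → primary stress on syllable 4.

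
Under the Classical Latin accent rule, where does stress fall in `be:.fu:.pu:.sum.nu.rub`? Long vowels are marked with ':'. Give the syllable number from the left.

Classical Latin: stress the penult if heavy (long vowel or closed), else the antepenult.
Weights: 4 sum H, 5 nu L, 6 rub H.
The penult (syllable 5, nu) is light, so stress falls on the antepenult (syllable 4, sum).
Stress on syllable 4: be:.fu:.pu:.ˈsum.nu.rub.

4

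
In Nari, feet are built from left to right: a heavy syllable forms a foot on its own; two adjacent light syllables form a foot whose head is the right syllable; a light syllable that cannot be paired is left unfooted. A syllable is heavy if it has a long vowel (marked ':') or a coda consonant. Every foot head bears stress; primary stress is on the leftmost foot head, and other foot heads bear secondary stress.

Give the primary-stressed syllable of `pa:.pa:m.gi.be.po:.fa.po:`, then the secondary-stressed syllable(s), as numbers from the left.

Weights: 1 pa: H, 2 pa:m H, 3 gi L, 4 be L, 5 po: H, 6 fa L, 7 po: H.
Parse left to right (heavy = foot alone; LL = one foot; stranded L unfooted): (ˈpa:) (ˈpa:m) (gi.ˈbe) (ˈpo:) fa (ˈpo:).
Foot heads: 1, 2, 4, 5, 7.
Primary stress on the leftmost head = syllable 1.
Secondary stress on 2, 4, 5, 7: ˈpa:.ˌpa:m.gi.ˌbe.ˌpo:.fa.ˌpo:.

primary 1, secondary 2, 4, 5, 7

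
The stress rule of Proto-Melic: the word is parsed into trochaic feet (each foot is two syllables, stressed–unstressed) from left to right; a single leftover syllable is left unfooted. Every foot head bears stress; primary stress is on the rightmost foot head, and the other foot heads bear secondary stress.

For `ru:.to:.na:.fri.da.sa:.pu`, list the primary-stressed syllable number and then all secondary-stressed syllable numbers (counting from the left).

Parse left to right into trochaic (ˈσσ) feet: (ˈru:.to:) (ˈna:.fri) (ˈda.sa:) pu. Syllable 7 is left unfooted.
Foot heads (stressed positions): 1, 3, 5.
End Rule Rightmost: primary stress on the rightmost head = syllable 5.
Secondary stress on 1, 3: ˌru:.to:.ˌna:.fri.ˈda.sa:.pu.

primary 5, secondary 1, 3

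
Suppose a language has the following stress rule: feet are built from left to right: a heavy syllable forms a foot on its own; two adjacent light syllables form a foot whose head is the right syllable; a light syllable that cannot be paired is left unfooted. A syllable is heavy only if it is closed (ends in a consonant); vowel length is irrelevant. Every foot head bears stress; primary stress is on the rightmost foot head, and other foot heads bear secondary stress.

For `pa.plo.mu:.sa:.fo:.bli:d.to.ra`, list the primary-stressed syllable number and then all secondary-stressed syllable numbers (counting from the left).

primary 8, secondary 2, 4, 6

Weights: 1 pa L, 2 plo L, 3 mu: L, 4 sa: L, 5 fo: L, 6 bli:d H, 7 to L, 8 ra L.
Parse left to right (heavy = foot alone; LL = one foot; stranded L unfooted): (pa.ˈplo) (mu:.ˈsa:) fo: (ˈbli:d) (to.ˈra).
Foot heads: 2, 4, 6, 8.
Primary stress on the rightmost head = syllable 8.
Secondary stress on 2, 4, 6: pa.ˌplo.mu:.ˌsa:.fo:.ˌbli:d.to.ˈra.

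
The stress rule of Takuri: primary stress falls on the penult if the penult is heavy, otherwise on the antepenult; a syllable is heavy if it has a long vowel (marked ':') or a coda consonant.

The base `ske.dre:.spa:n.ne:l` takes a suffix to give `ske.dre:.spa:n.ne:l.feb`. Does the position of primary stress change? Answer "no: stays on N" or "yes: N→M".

yes: 3→4

Base `ske.dre:.spa:n.ne:l` (4 syllables):
  Weights: 2 dre: H, 3 spa:n H, 4 ne:l H.
  The penult (syllable 3, spa:n) is heavy, so it takes stress.
  → primary stress on syllable 3.
Suffixed `ske.dre:.spa:n.ne:l.feb` (5 syllables):
  Weights: 3 spa:n H, 4 ne:l H, 5 feb H.
  The penult (syllable 4, ne:l) is heavy, so it takes stress.
  → primary stress on syllable 4.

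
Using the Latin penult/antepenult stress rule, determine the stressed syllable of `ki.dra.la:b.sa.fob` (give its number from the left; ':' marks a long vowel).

Classical Latin: stress the penult if heavy (long vowel or closed), else the antepenult.
Weights: 3 la:b H, 4 sa L, 5 fob H.
The penult (syllable 4, sa) is light, so stress falls on the antepenult (syllable 3, la:b).
Stress on syllable 3: ki.dra.ˈla:b.sa.fob.

3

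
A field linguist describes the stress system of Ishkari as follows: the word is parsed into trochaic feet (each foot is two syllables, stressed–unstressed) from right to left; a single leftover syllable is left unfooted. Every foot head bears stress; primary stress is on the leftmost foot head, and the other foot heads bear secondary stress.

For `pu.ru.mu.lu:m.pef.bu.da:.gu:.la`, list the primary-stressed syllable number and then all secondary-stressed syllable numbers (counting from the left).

primary 2, secondary 4, 6, 8

Parse right to left into trochaic (ˈσσ) feet: pu (ˈru.mu) (ˈlu:m.pef) (ˈbu.da:) (ˈgu:.la). Syllable 1 is left unfooted.
Foot heads (stressed positions): 2, 4, 6, 8.
End Rule Leftmost: primary stress on the leftmost head = syllable 2.
Secondary stress on 4, 6, 8: pu.ˈru.mu.ˌlu:m.pef.ˌbu.da:.ˌgu:.la.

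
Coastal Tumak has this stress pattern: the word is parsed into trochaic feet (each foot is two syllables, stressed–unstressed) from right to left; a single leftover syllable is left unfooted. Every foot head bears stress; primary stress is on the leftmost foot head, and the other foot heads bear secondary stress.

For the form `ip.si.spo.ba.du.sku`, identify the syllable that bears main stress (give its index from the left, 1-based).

Parse right to left into trochaic (ˈσσ) feet: (ˈip.si) (ˈspo.ba) (ˈdu.sku).
Foot heads (stressed positions): 1, 3, 5.
End Rule Leftmost: primary stress on the leftmost head = syllable 1.
Primary stress: syllable 1 → ˈip.si.spo.ba.du.sku.

1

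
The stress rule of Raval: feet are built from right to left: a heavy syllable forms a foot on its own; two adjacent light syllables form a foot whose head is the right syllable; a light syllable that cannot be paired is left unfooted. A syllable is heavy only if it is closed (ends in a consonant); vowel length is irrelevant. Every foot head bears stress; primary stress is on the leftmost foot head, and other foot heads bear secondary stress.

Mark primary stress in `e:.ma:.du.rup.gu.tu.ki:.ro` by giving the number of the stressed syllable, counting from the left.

3

Weights: 1 e: L, 2 ma: L, 3 du L, 4 rup H, 5 gu L, 6 tu L, 7 ki: L, 8 ro L.
Parse right to left (heavy = foot alone; LL = one foot; stranded L unfooted): e: (ma:.ˈdu) (ˈrup) (gu.ˈtu) (ki:.ˈro).
Foot heads: 3, 4, 6, 8.
Primary stress on the leftmost head = syllable 3.
Primary stress: syllable 3 → e:.ma:.ˈdu.rup.gu.tu.ki:.ro.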